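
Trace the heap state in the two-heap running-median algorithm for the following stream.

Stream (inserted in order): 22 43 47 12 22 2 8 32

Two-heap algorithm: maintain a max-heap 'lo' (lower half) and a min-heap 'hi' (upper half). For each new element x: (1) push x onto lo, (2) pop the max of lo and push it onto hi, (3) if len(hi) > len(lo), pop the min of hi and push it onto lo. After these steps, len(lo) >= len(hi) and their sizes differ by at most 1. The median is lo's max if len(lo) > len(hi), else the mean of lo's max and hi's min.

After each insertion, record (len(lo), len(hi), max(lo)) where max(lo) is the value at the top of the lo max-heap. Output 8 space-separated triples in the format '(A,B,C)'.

Answer: (1,0,22) (1,1,22) (2,1,43) (2,2,22) (3,2,22) (3,3,22) (4,3,22) (4,4,22)

Derivation:
Step 1: insert 22 -> lo=[22] hi=[] -> (len(lo)=1, len(hi)=0, max(lo)=22)
Step 2: insert 43 -> lo=[22] hi=[43] -> (len(lo)=1, len(hi)=1, max(lo)=22)
Step 3: insert 47 -> lo=[22, 43] hi=[47] -> (len(lo)=2, len(hi)=1, max(lo)=43)
Step 4: insert 12 -> lo=[12, 22] hi=[43, 47] -> (len(lo)=2, len(hi)=2, max(lo)=22)
Step 5: insert 22 -> lo=[12, 22, 22] hi=[43, 47] -> (len(lo)=3, len(hi)=2, max(lo)=22)
Step 6: insert 2 -> lo=[2, 12, 22] hi=[22, 43, 47] -> (len(lo)=3, len(hi)=3, max(lo)=22)
Step 7: insert 8 -> lo=[2, 8, 12, 22] hi=[22, 43, 47] -> (len(lo)=4, len(hi)=3, max(lo)=22)
Step 8: insert 32 -> lo=[2, 8, 12, 22] hi=[22, 32, 43, 47] -> (len(lo)=4, len(hi)=4, max(lo)=22)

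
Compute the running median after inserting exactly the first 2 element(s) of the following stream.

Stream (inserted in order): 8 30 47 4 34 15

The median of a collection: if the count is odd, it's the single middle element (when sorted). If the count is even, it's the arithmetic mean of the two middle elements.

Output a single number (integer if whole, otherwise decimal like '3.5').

Answer: 19

Derivation:
Step 1: insert 8 -> lo=[8] (size 1, max 8) hi=[] (size 0) -> median=8
Step 2: insert 30 -> lo=[8] (size 1, max 8) hi=[30] (size 1, min 30) -> median=19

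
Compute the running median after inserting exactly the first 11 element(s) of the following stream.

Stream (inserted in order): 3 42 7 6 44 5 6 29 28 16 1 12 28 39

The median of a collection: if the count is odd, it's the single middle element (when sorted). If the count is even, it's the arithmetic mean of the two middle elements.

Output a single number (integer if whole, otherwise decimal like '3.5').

Step 1: insert 3 -> lo=[3] (size 1, max 3) hi=[] (size 0) -> median=3
Step 2: insert 42 -> lo=[3] (size 1, max 3) hi=[42] (size 1, min 42) -> median=22.5
Step 3: insert 7 -> lo=[3, 7] (size 2, max 7) hi=[42] (size 1, min 42) -> median=7
Step 4: insert 6 -> lo=[3, 6] (size 2, max 6) hi=[7, 42] (size 2, min 7) -> median=6.5
Step 5: insert 44 -> lo=[3, 6, 7] (size 3, max 7) hi=[42, 44] (size 2, min 42) -> median=7
Step 6: insert 5 -> lo=[3, 5, 6] (size 3, max 6) hi=[7, 42, 44] (size 3, min 7) -> median=6.5
Step 7: insert 6 -> lo=[3, 5, 6, 6] (size 4, max 6) hi=[7, 42, 44] (size 3, min 7) -> median=6
Step 8: insert 29 -> lo=[3, 5, 6, 6] (size 4, max 6) hi=[7, 29, 42, 44] (size 4, min 7) -> median=6.5
Step 9: insert 28 -> lo=[3, 5, 6, 6, 7] (size 5, max 7) hi=[28, 29, 42, 44] (size 4, min 28) -> median=7
Step 10: insert 16 -> lo=[3, 5, 6, 6, 7] (size 5, max 7) hi=[16, 28, 29, 42, 44] (size 5, min 16) -> median=11.5
Step 11: insert 1 -> lo=[1, 3, 5, 6, 6, 7] (size 6, max 7) hi=[16, 28, 29, 42, 44] (size 5, min 16) -> median=7

Answer: 7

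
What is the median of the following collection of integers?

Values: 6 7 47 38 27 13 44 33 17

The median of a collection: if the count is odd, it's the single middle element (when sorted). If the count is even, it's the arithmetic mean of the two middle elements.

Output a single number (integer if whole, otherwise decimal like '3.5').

Answer: 27

Derivation:
Step 1: insert 6 -> lo=[6] (size 1, max 6) hi=[] (size 0) -> median=6
Step 2: insert 7 -> lo=[6] (size 1, max 6) hi=[7] (size 1, min 7) -> median=6.5
Step 3: insert 47 -> lo=[6, 7] (size 2, max 7) hi=[47] (size 1, min 47) -> median=7
Step 4: insert 38 -> lo=[6, 7] (size 2, max 7) hi=[38, 47] (size 2, min 38) -> median=22.5
Step 5: insert 27 -> lo=[6, 7, 27] (size 3, max 27) hi=[38, 47] (size 2, min 38) -> median=27
Step 6: insert 13 -> lo=[6, 7, 13] (size 3, max 13) hi=[27, 38, 47] (size 3, min 27) -> median=20
Step 7: insert 44 -> lo=[6, 7, 13, 27] (size 4, max 27) hi=[38, 44, 47] (size 3, min 38) -> median=27
Step 8: insert 33 -> lo=[6, 7, 13, 27] (size 4, max 27) hi=[33, 38, 44, 47] (size 4, min 33) -> median=30
Step 9: insert 17 -> lo=[6, 7, 13, 17, 27] (size 5, max 27) hi=[33, 38, 44, 47] (size 4, min 33) -> median=27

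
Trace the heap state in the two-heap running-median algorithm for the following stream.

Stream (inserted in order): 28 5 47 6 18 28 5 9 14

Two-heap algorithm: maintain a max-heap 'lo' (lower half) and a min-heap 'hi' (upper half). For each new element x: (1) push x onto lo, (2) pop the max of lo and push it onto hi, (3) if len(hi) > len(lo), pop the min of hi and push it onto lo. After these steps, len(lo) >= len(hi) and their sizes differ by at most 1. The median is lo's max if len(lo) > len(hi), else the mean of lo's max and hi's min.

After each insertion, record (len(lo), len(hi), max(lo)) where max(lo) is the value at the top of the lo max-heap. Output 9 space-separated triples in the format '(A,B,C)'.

Answer: (1,0,28) (1,1,5) (2,1,28) (2,2,6) (3,2,18) (3,3,18) (4,3,18) (4,4,9) (5,4,14)

Derivation:
Step 1: insert 28 -> lo=[28] hi=[] -> (len(lo)=1, len(hi)=0, max(lo)=28)
Step 2: insert 5 -> lo=[5] hi=[28] -> (len(lo)=1, len(hi)=1, max(lo)=5)
Step 3: insert 47 -> lo=[5, 28] hi=[47] -> (len(lo)=2, len(hi)=1, max(lo)=28)
Step 4: insert 6 -> lo=[5, 6] hi=[28, 47] -> (len(lo)=2, len(hi)=2, max(lo)=6)
Step 5: insert 18 -> lo=[5, 6, 18] hi=[28, 47] -> (len(lo)=3, len(hi)=2, max(lo)=18)
Step 6: insert 28 -> lo=[5, 6, 18] hi=[28, 28, 47] -> (len(lo)=3, len(hi)=3, max(lo)=18)
Step 7: insert 5 -> lo=[5, 5, 6, 18] hi=[28, 28, 47] -> (len(lo)=4, len(hi)=3, max(lo)=18)
Step 8: insert 9 -> lo=[5, 5, 6, 9] hi=[18, 28, 28, 47] -> (len(lo)=4, len(hi)=4, max(lo)=9)
Step 9: insert 14 -> lo=[5, 5, 6, 9, 14] hi=[18, 28, 28, 47] -> (len(lo)=5, len(hi)=4, max(lo)=14)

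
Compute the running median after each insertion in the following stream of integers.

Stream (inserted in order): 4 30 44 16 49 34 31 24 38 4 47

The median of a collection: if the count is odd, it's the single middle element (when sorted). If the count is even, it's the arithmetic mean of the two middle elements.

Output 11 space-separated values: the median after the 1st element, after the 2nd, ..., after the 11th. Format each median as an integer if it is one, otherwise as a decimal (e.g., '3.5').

Step 1: insert 4 -> lo=[4] (size 1, max 4) hi=[] (size 0) -> median=4
Step 2: insert 30 -> lo=[4] (size 1, max 4) hi=[30] (size 1, min 30) -> median=17
Step 3: insert 44 -> lo=[4, 30] (size 2, max 30) hi=[44] (size 1, min 44) -> median=30
Step 4: insert 16 -> lo=[4, 16] (size 2, max 16) hi=[30, 44] (size 2, min 30) -> median=23
Step 5: insert 49 -> lo=[4, 16, 30] (size 3, max 30) hi=[44, 49] (size 2, min 44) -> median=30
Step 6: insert 34 -> lo=[4, 16, 30] (size 3, max 30) hi=[34, 44, 49] (size 3, min 34) -> median=32
Step 7: insert 31 -> lo=[4, 16, 30, 31] (size 4, max 31) hi=[34, 44, 49] (size 3, min 34) -> median=31
Step 8: insert 24 -> lo=[4, 16, 24, 30] (size 4, max 30) hi=[31, 34, 44, 49] (size 4, min 31) -> median=30.5
Step 9: insert 38 -> lo=[4, 16, 24, 30, 31] (size 5, max 31) hi=[34, 38, 44, 49] (size 4, min 34) -> median=31
Step 10: insert 4 -> lo=[4, 4, 16, 24, 30] (size 5, max 30) hi=[31, 34, 38, 44, 49] (size 5, min 31) -> median=30.5
Step 11: insert 47 -> lo=[4, 4, 16, 24, 30, 31] (size 6, max 31) hi=[34, 38, 44, 47, 49] (size 5, min 34) -> median=31

Answer: 4 17 30 23 30 32 31 30.5 31 30.5 31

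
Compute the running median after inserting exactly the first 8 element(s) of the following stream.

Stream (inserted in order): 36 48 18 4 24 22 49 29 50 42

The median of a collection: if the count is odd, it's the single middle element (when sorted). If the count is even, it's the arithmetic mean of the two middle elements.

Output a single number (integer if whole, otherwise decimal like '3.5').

Answer: 26.5

Derivation:
Step 1: insert 36 -> lo=[36] (size 1, max 36) hi=[] (size 0) -> median=36
Step 2: insert 48 -> lo=[36] (size 1, max 36) hi=[48] (size 1, min 48) -> median=42
Step 3: insert 18 -> lo=[18, 36] (size 2, max 36) hi=[48] (size 1, min 48) -> median=36
Step 4: insert 4 -> lo=[4, 18] (size 2, max 18) hi=[36, 48] (size 2, min 36) -> median=27
Step 5: insert 24 -> lo=[4, 18, 24] (size 3, max 24) hi=[36, 48] (size 2, min 36) -> median=24
Step 6: insert 22 -> lo=[4, 18, 22] (size 3, max 22) hi=[24, 36, 48] (size 3, min 24) -> median=23
Step 7: insert 49 -> lo=[4, 18, 22, 24] (size 4, max 24) hi=[36, 48, 49] (size 3, min 36) -> median=24
Step 8: insert 29 -> lo=[4, 18, 22, 24] (size 4, max 24) hi=[29, 36, 48, 49] (size 4, min 29) -> median=26.5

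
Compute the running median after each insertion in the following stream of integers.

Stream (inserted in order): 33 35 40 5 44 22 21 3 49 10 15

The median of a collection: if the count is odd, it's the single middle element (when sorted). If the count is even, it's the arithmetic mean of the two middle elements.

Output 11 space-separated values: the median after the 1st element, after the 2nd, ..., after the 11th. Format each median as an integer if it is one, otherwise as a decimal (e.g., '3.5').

Answer: 33 34 35 34 35 34 33 27.5 33 27.5 22

Derivation:
Step 1: insert 33 -> lo=[33] (size 1, max 33) hi=[] (size 0) -> median=33
Step 2: insert 35 -> lo=[33] (size 1, max 33) hi=[35] (size 1, min 35) -> median=34
Step 3: insert 40 -> lo=[33, 35] (size 2, max 35) hi=[40] (size 1, min 40) -> median=35
Step 4: insert 5 -> lo=[5, 33] (size 2, max 33) hi=[35, 40] (size 2, min 35) -> median=34
Step 5: insert 44 -> lo=[5, 33, 35] (size 3, max 35) hi=[40, 44] (size 2, min 40) -> median=35
Step 6: insert 22 -> lo=[5, 22, 33] (size 3, max 33) hi=[35, 40, 44] (size 3, min 35) -> median=34
Step 7: insert 21 -> lo=[5, 21, 22, 33] (size 4, max 33) hi=[35, 40, 44] (size 3, min 35) -> median=33
Step 8: insert 3 -> lo=[3, 5, 21, 22] (size 4, max 22) hi=[33, 35, 40, 44] (size 4, min 33) -> median=27.5
Step 9: insert 49 -> lo=[3, 5, 21, 22, 33] (size 5, max 33) hi=[35, 40, 44, 49] (size 4, min 35) -> median=33
Step 10: insert 10 -> lo=[3, 5, 10, 21, 22] (size 5, max 22) hi=[33, 35, 40, 44, 49] (size 5, min 33) -> median=27.5
Step 11: insert 15 -> lo=[3, 5, 10, 15, 21, 22] (size 6, max 22) hi=[33, 35, 40, 44, 49] (size 5, min 33) -> median=22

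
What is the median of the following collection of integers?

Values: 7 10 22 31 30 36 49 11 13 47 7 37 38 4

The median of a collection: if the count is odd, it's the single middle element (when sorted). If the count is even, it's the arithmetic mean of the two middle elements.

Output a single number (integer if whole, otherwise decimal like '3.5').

Step 1: insert 7 -> lo=[7] (size 1, max 7) hi=[] (size 0) -> median=7
Step 2: insert 10 -> lo=[7] (size 1, max 7) hi=[10] (size 1, min 10) -> median=8.5
Step 3: insert 22 -> lo=[7, 10] (size 2, max 10) hi=[22] (size 1, min 22) -> median=10
Step 4: insert 31 -> lo=[7, 10] (size 2, max 10) hi=[22, 31] (size 2, min 22) -> median=16
Step 5: insert 30 -> lo=[7, 10, 22] (size 3, max 22) hi=[30, 31] (size 2, min 30) -> median=22
Step 6: insert 36 -> lo=[7, 10, 22] (size 3, max 22) hi=[30, 31, 36] (size 3, min 30) -> median=26
Step 7: insert 49 -> lo=[7, 10, 22, 30] (size 4, max 30) hi=[31, 36, 49] (size 3, min 31) -> median=30
Step 8: insert 11 -> lo=[7, 10, 11, 22] (size 4, max 22) hi=[30, 31, 36, 49] (size 4, min 30) -> median=26
Step 9: insert 13 -> lo=[7, 10, 11, 13, 22] (size 5, max 22) hi=[30, 31, 36, 49] (size 4, min 30) -> median=22
Step 10: insert 47 -> lo=[7, 10, 11, 13, 22] (size 5, max 22) hi=[30, 31, 36, 47, 49] (size 5, min 30) -> median=26
Step 11: insert 7 -> lo=[7, 7, 10, 11, 13, 22] (size 6, max 22) hi=[30, 31, 36, 47, 49] (size 5, min 30) -> median=22
Step 12: insert 37 -> lo=[7, 7, 10, 11, 13, 22] (size 6, max 22) hi=[30, 31, 36, 37, 47, 49] (size 6, min 30) -> median=26
Step 13: insert 38 -> lo=[7, 7, 10, 11, 13, 22, 30] (size 7, max 30) hi=[31, 36, 37, 38, 47, 49] (size 6, min 31) -> median=30
Step 14: insert 4 -> lo=[4, 7, 7, 10, 11, 13, 22] (size 7, max 22) hi=[30, 31, 36, 37, 38, 47, 49] (size 7, min 30) -> median=26

Answer: 26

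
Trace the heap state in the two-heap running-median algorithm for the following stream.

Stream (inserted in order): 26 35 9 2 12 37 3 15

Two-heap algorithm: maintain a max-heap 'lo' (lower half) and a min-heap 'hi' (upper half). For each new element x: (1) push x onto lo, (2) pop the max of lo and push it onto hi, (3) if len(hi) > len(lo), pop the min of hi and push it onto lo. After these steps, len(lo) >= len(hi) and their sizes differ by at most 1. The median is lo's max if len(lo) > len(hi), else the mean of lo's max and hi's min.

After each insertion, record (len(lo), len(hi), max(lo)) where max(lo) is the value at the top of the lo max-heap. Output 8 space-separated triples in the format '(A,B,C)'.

Answer: (1,0,26) (1,1,26) (2,1,26) (2,2,9) (3,2,12) (3,3,12) (4,3,12) (4,4,12)

Derivation:
Step 1: insert 26 -> lo=[26] hi=[] -> (len(lo)=1, len(hi)=0, max(lo)=26)
Step 2: insert 35 -> lo=[26] hi=[35] -> (len(lo)=1, len(hi)=1, max(lo)=26)
Step 3: insert 9 -> lo=[9, 26] hi=[35] -> (len(lo)=2, len(hi)=1, max(lo)=26)
Step 4: insert 2 -> lo=[2, 9] hi=[26, 35] -> (len(lo)=2, len(hi)=2, max(lo)=9)
Step 5: insert 12 -> lo=[2, 9, 12] hi=[26, 35] -> (len(lo)=3, len(hi)=2, max(lo)=12)
Step 6: insert 37 -> lo=[2, 9, 12] hi=[26, 35, 37] -> (len(lo)=3, len(hi)=3, max(lo)=12)
Step 7: insert 3 -> lo=[2, 3, 9, 12] hi=[26, 35, 37] -> (len(lo)=4, len(hi)=3, max(lo)=12)
Step 8: insert 15 -> lo=[2, 3, 9, 12] hi=[15, 26, 35, 37] -> (len(lo)=4, len(hi)=4, max(lo)=12)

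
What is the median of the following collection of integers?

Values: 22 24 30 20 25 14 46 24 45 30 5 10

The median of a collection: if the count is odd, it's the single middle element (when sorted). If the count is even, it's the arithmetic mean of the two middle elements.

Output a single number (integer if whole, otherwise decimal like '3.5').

Answer: 24

Derivation:
Step 1: insert 22 -> lo=[22] (size 1, max 22) hi=[] (size 0) -> median=22
Step 2: insert 24 -> lo=[22] (size 1, max 22) hi=[24] (size 1, min 24) -> median=23
Step 3: insert 30 -> lo=[22, 24] (size 2, max 24) hi=[30] (size 1, min 30) -> median=24
Step 4: insert 20 -> lo=[20, 22] (size 2, max 22) hi=[24, 30] (size 2, min 24) -> median=23
Step 5: insert 25 -> lo=[20, 22, 24] (size 3, max 24) hi=[25, 30] (size 2, min 25) -> median=24
Step 6: insert 14 -> lo=[14, 20, 22] (size 3, max 22) hi=[24, 25, 30] (size 3, min 24) -> median=23
Step 7: insert 46 -> lo=[14, 20, 22, 24] (size 4, max 24) hi=[25, 30, 46] (size 3, min 25) -> median=24
Step 8: insert 24 -> lo=[14, 20, 22, 24] (size 4, max 24) hi=[24, 25, 30, 46] (size 4, min 24) -> median=24
Step 9: insert 45 -> lo=[14, 20, 22, 24, 24] (size 5, max 24) hi=[25, 30, 45, 46] (size 4, min 25) -> median=24
Step 10: insert 30 -> lo=[14, 20, 22, 24, 24] (size 5, max 24) hi=[25, 30, 30, 45, 46] (size 5, min 25) -> median=24.5
Step 11: insert 5 -> lo=[5, 14, 20, 22, 24, 24] (size 6, max 24) hi=[25, 30, 30, 45, 46] (size 5, min 25) -> median=24
Step 12: insert 10 -> lo=[5, 10, 14, 20, 22, 24] (size 6, max 24) hi=[24, 25, 30, 30, 45, 46] (size 6, min 24) -> median=24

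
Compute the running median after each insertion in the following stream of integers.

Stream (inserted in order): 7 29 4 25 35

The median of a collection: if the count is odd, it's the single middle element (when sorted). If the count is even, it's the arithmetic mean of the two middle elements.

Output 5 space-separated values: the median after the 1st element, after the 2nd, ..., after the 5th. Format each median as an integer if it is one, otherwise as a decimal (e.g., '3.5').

Answer: 7 18 7 16 25

Derivation:
Step 1: insert 7 -> lo=[7] (size 1, max 7) hi=[] (size 0) -> median=7
Step 2: insert 29 -> lo=[7] (size 1, max 7) hi=[29] (size 1, min 29) -> median=18
Step 3: insert 4 -> lo=[4, 7] (size 2, max 7) hi=[29] (size 1, min 29) -> median=7
Step 4: insert 25 -> lo=[4, 7] (size 2, max 7) hi=[25, 29] (size 2, min 25) -> median=16
Step 5: insert 35 -> lo=[4, 7, 25] (size 3, max 25) hi=[29, 35] (size 2, min 29) -> median=25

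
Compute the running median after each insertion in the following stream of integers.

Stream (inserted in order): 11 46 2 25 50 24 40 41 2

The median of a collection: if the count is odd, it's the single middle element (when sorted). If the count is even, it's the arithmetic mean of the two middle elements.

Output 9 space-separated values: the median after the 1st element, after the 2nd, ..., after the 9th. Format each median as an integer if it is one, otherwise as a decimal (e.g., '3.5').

Answer: 11 28.5 11 18 25 24.5 25 32.5 25

Derivation:
Step 1: insert 11 -> lo=[11] (size 1, max 11) hi=[] (size 0) -> median=11
Step 2: insert 46 -> lo=[11] (size 1, max 11) hi=[46] (size 1, min 46) -> median=28.5
Step 3: insert 2 -> lo=[2, 11] (size 2, max 11) hi=[46] (size 1, min 46) -> median=11
Step 4: insert 25 -> lo=[2, 11] (size 2, max 11) hi=[25, 46] (size 2, min 25) -> median=18
Step 5: insert 50 -> lo=[2, 11, 25] (size 3, max 25) hi=[46, 50] (size 2, min 46) -> median=25
Step 6: insert 24 -> lo=[2, 11, 24] (size 3, max 24) hi=[25, 46, 50] (size 3, min 25) -> median=24.5
Step 7: insert 40 -> lo=[2, 11, 24, 25] (size 4, max 25) hi=[40, 46, 50] (size 3, min 40) -> median=25
Step 8: insert 41 -> lo=[2, 11, 24, 25] (size 4, max 25) hi=[40, 41, 46, 50] (size 4, min 40) -> median=32.5
Step 9: insert 2 -> lo=[2, 2, 11, 24, 25] (size 5, max 25) hi=[40, 41, 46, 50] (size 4, min 40) -> median=25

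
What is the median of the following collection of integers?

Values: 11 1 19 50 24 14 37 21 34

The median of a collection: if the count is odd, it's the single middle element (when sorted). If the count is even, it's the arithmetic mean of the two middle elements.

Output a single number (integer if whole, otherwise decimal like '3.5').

Step 1: insert 11 -> lo=[11] (size 1, max 11) hi=[] (size 0) -> median=11
Step 2: insert 1 -> lo=[1] (size 1, max 1) hi=[11] (size 1, min 11) -> median=6
Step 3: insert 19 -> lo=[1, 11] (size 2, max 11) hi=[19] (size 1, min 19) -> median=11
Step 4: insert 50 -> lo=[1, 11] (size 2, max 11) hi=[19, 50] (size 2, min 19) -> median=15
Step 5: insert 24 -> lo=[1, 11, 19] (size 3, max 19) hi=[24, 50] (size 2, min 24) -> median=19
Step 6: insert 14 -> lo=[1, 11, 14] (size 3, max 14) hi=[19, 24, 50] (size 3, min 19) -> median=16.5
Step 7: insert 37 -> lo=[1, 11, 14, 19] (size 4, max 19) hi=[24, 37, 50] (size 3, min 24) -> median=19
Step 8: insert 21 -> lo=[1, 11, 14, 19] (size 4, max 19) hi=[21, 24, 37, 50] (size 4, min 21) -> median=20
Step 9: insert 34 -> lo=[1, 11, 14, 19, 21] (size 5, max 21) hi=[24, 34, 37, 50] (size 4, min 24) -> median=21

Answer: 21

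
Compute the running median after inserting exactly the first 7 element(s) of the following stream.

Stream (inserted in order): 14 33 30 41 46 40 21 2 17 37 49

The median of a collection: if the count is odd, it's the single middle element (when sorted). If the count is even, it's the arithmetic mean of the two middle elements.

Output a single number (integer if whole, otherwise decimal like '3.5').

Answer: 33

Derivation:
Step 1: insert 14 -> lo=[14] (size 1, max 14) hi=[] (size 0) -> median=14
Step 2: insert 33 -> lo=[14] (size 1, max 14) hi=[33] (size 1, min 33) -> median=23.5
Step 3: insert 30 -> lo=[14, 30] (size 2, max 30) hi=[33] (size 1, min 33) -> median=30
Step 4: insert 41 -> lo=[14, 30] (size 2, max 30) hi=[33, 41] (size 2, min 33) -> median=31.5
Step 5: insert 46 -> lo=[14, 30, 33] (size 3, max 33) hi=[41, 46] (size 2, min 41) -> median=33
Step 6: insert 40 -> lo=[14, 30, 33] (size 3, max 33) hi=[40, 41, 46] (size 3, min 40) -> median=36.5
Step 7: insert 21 -> lo=[14, 21, 30, 33] (size 4, max 33) hi=[40, 41, 46] (size 3, min 40) -> median=33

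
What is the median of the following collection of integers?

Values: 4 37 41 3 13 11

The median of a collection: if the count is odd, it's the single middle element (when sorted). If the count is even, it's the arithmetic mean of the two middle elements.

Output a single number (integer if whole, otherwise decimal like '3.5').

Step 1: insert 4 -> lo=[4] (size 1, max 4) hi=[] (size 0) -> median=4
Step 2: insert 37 -> lo=[4] (size 1, max 4) hi=[37] (size 1, min 37) -> median=20.5
Step 3: insert 41 -> lo=[4, 37] (size 2, max 37) hi=[41] (size 1, min 41) -> median=37
Step 4: insert 3 -> lo=[3, 4] (size 2, max 4) hi=[37, 41] (size 2, min 37) -> median=20.5
Step 5: insert 13 -> lo=[3, 4, 13] (size 3, max 13) hi=[37, 41] (size 2, min 37) -> median=13
Step 6: insert 11 -> lo=[3, 4, 11] (size 3, max 11) hi=[13, 37, 41] (size 3, min 13) -> median=12

Answer: 12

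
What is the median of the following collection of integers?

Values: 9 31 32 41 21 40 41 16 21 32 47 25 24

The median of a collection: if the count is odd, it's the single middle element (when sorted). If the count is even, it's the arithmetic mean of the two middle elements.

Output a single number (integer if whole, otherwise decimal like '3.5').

Step 1: insert 9 -> lo=[9] (size 1, max 9) hi=[] (size 0) -> median=9
Step 2: insert 31 -> lo=[9] (size 1, max 9) hi=[31] (size 1, min 31) -> median=20
Step 3: insert 32 -> lo=[9, 31] (size 2, max 31) hi=[32] (size 1, min 32) -> median=31
Step 4: insert 41 -> lo=[9, 31] (size 2, max 31) hi=[32, 41] (size 2, min 32) -> median=31.5
Step 5: insert 21 -> lo=[9, 21, 31] (size 3, max 31) hi=[32, 41] (size 2, min 32) -> median=31
Step 6: insert 40 -> lo=[9, 21, 31] (size 3, max 31) hi=[32, 40, 41] (size 3, min 32) -> median=31.5
Step 7: insert 41 -> lo=[9, 21, 31, 32] (size 4, max 32) hi=[40, 41, 41] (size 3, min 40) -> median=32
Step 8: insert 16 -> lo=[9, 16, 21, 31] (size 4, max 31) hi=[32, 40, 41, 41] (size 4, min 32) -> median=31.5
Step 9: insert 21 -> lo=[9, 16, 21, 21, 31] (size 5, max 31) hi=[32, 40, 41, 41] (size 4, min 32) -> median=31
Step 10: insert 32 -> lo=[9, 16, 21, 21, 31] (size 5, max 31) hi=[32, 32, 40, 41, 41] (size 5, min 32) -> median=31.5
Step 11: insert 47 -> lo=[9, 16, 21, 21, 31, 32] (size 6, max 32) hi=[32, 40, 41, 41, 47] (size 5, min 32) -> median=32
Step 12: insert 25 -> lo=[9, 16, 21, 21, 25, 31] (size 6, max 31) hi=[32, 32, 40, 41, 41, 47] (size 6, min 32) -> median=31.5
Step 13: insert 24 -> lo=[9, 16, 21, 21, 24, 25, 31] (size 7, max 31) hi=[32, 32, 40, 41, 41, 47] (size 6, min 32) -> median=31

Answer: 31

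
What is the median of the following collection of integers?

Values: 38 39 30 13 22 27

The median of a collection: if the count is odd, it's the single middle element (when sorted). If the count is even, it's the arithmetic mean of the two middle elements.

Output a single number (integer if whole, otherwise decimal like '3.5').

Answer: 28.5

Derivation:
Step 1: insert 38 -> lo=[38] (size 1, max 38) hi=[] (size 0) -> median=38
Step 2: insert 39 -> lo=[38] (size 1, max 38) hi=[39] (size 1, min 39) -> median=38.5
Step 3: insert 30 -> lo=[30, 38] (size 2, max 38) hi=[39] (size 1, min 39) -> median=38
Step 4: insert 13 -> lo=[13, 30] (size 2, max 30) hi=[38, 39] (size 2, min 38) -> median=34
Step 5: insert 22 -> lo=[13, 22, 30] (size 3, max 30) hi=[38, 39] (size 2, min 38) -> median=30
Step 6: insert 27 -> lo=[13, 22, 27] (size 3, max 27) hi=[30, 38, 39] (size 3, min 30) -> median=28.5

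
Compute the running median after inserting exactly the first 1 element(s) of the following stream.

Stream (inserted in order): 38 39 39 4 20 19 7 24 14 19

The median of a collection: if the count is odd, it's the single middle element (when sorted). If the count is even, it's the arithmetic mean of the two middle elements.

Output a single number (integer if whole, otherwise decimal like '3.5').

Step 1: insert 38 -> lo=[38] (size 1, max 38) hi=[] (size 0) -> median=38

Answer: 38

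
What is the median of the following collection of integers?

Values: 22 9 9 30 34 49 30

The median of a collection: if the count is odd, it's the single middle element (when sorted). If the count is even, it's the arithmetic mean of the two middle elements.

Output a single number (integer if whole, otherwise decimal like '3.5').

Step 1: insert 22 -> lo=[22] (size 1, max 22) hi=[] (size 0) -> median=22
Step 2: insert 9 -> lo=[9] (size 1, max 9) hi=[22] (size 1, min 22) -> median=15.5
Step 3: insert 9 -> lo=[9, 9] (size 2, max 9) hi=[22] (size 1, min 22) -> median=9
Step 4: insert 30 -> lo=[9, 9] (size 2, max 9) hi=[22, 30] (size 2, min 22) -> median=15.5
Step 5: insert 34 -> lo=[9, 9, 22] (size 3, max 22) hi=[30, 34] (size 2, min 30) -> median=22
Step 6: insert 49 -> lo=[9, 9, 22] (size 3, max 22) hi=[30, 34, 49] (size 3, min 30) -> median=26
Step 7: insert 30 -> lo=[9, 9, 22, 30] (size 4, max 30) hi=[30, 34, 49] (size 3, min 30) -> median=30

Answer: 30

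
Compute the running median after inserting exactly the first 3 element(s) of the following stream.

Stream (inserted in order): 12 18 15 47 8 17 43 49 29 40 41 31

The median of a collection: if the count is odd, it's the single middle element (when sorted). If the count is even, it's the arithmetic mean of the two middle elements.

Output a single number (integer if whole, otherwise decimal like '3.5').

Step 1: insert 12 -> lo=[12] (size 1, max 12) hi=[] (size 0) -> median=12
Step 2: insert 18 -> lo=[12] (size 1, max 12) hi=[18] (size 1, min 18) -> median=15
Step 3: insert 15 -> lo=[12, 15] (size 2, max 15) hi=[18] (size 1, min 18) -> median=15

Answer: 15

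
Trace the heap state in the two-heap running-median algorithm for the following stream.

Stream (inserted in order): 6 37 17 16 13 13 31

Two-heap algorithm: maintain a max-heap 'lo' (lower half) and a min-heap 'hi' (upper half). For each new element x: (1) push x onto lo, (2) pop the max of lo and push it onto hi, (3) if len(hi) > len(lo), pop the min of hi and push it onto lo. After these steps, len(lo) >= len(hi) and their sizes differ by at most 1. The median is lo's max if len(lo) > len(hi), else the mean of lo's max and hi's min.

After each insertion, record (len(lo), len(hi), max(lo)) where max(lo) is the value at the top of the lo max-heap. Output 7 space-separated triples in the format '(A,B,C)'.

Answer: (1,0,6) (1,1,6) (2,1,17) (2,2,16) (3,2,16) (3,3,13) (4,3,16)

Derivation:
Step 1: insert 6 -> lo=[6] hi=[] -> (len(lo)=1, len(hi)=0, max(lo)=6)
Step 2: insert 37 -> lo=[6] hi=[37] -> (len(lo)=1, len(hi)=1, max(lo)=6)
Step 3: insert 17 -> lo=[6, 17] hi=[37] -> (len(lo)=2, len(hi)=1, max(lo)=17)
Step 4: insert 16 -> lo=[6, 16] hi=[17, 37] -> (len(lo)=2, len(hi)=2, max(lo)=16)
Step 5: insert 13 -> lo=[6, 13, 16] hi=[17, 37] -> (len(lo)=3, len(hi)=2, max(lo)=16)
Step 6: insert 13 -> lo=[6, 13, 13] hi=[16, 17, 37] -> (len(lo)=3, len(hi)=3, max(lo)=13)
Step 7: insert 31 -> lo=[6, 13, 13, 16] hi=[17, 31, 37] -> (len(lo)=4, len(hi)=3, max(lo)=16)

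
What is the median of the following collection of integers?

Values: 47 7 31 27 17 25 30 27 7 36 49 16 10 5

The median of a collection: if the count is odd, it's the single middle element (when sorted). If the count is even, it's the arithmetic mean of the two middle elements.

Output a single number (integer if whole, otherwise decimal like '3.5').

Answer: 26

Derivation:
Step 1: insert 47 -> lo=[47] (size 1, max 47) hi=[] (size 0) -> median=47
Step 2: insert 7 -> lo=[7] (size 1, max 7) hi=[47] (size 1, min 47) -> median=27
Step 3: insert 31 -> lo=[7, 31] (size 2, max 31) hi=[47] (size 1, min 47) -> median=31
Step 4: insert 27 -> lo=[7, 27] (size 2, max 27) hi=[31, 47] (size 2, min 31) -> median=29
Step 5: insert 17 -> lo=[7, 17, 27] (size 3, max 27) hi=[31, 47] (size 2, min 31) -> median=27
Step 6: insert 25 -> lo=[7, 17, 25] (size 3, max 25) hi=[27, 31, 47] (size 3, min 27) -> median=26
Step 7: insert 30 -> lo=[7, 17, 25, 27] (size 4, max 27) hi=[30, 31, 47] (size 3, min 30) -> median=27
Step 8: insert 27 -> lo=[7, 17, 25, 27] (size 4, max 27) hi=[27, 30, 31, 47] (size 4, min 27) -> median=27
Step 9: insert 7 -> lo=[7, 7, 17, 25, 27] (size 5, max 27) hi=[27, 30, 31, 47] (size 4, min 27) -> median=27
Step 10: insert 36 -> lo=[7, 7, 17, 25, 27] (size 5, max 27) hi=[27, 30, 31, 36, 47] (size 5, min 27) -> median=27
Step 11: insert 49 -> lo=[7, 7, 17, 25, 27, 27] (size 6, max 27) hi=[30, 31, 36, 47, 49] (size 5, min 30) -> median=27
Step 12: insert 16 -> lo=[7, 7, 16, 17, 25, 27] (size 6, max 27) hi=[27, 30, 31, 36, 47, 49] (size 6, min 27) -> median=27
Step 13: insert 10 -> lo=[7, 7, 10, 16, 17, 25, 27] (size 7, max 27) hi=[27, 30, 31, 36, 47, 49] (size 6, min 27) -> median=27
Step 14: insert 5 -> lo=[5, 7, 7, 10, 16, 17, 25] (size 7, max 25) hi=[27, 27, 30, 31, 36, 47, 49] (size 7, min 27) -> median=26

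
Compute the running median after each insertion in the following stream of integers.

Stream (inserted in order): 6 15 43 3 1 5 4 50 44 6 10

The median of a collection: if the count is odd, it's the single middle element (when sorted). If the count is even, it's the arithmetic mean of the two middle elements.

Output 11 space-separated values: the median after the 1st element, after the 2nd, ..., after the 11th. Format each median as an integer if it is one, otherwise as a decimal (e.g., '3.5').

Step 1: insert 6 -> lo=[6] (size 1, max 6) hi=[] (size 0) -> median=6
Step 2: insert 15 -> lo=[6] (size 1, max 6) hi=[15] (size 1, min 15) -> median=10.5
Step 3: insert 43 -> lo=[6, 15] (size 2, max 15) hi=[43] (size 1, min 43) -> median=15
Step 4: insert 3 -> lo=[3, 6] (size 2, max 6) hi=[15, 43] (size 2, min 15) -> median=10.5
Step 5: insert 1 -> lo=[1, 3, 6] (size 3, max 6) hi=[15, 43] (size 2, min 15) -> median=6
Step 6: insert 5 -> lo=[1, 3, 5] (size 3, max 5) hi=[6, 15, 43] (size 3, min 6) -> median=5.5
Step 7: insert 4 -> lo=[1, 3, 4, 5] (size 4, max 5) hi=[6, 15, 43] (size 3, min 6) -> median=5
Step 8: insert 50 -> lo=[1, 3, 4, 5] (size 4, max 5) hi=[6, 15, 43, 50] (size 4, min 6) -> median=5.5
Step 9: insert 44 -> lo=[1, 3, 4, 5, 6] (size 5, max 6) hi=[15, 43, 44, 50] (size 4, min 15) -> median=6
Step 10: insert 6 -> lo=[1, 3, 4, 5, 6] (size 5, max 6) hi=[6, 15, 43, 44, 50] (size 5, min 6) -> median=6
Step 11: insert 10 -> lo=[1, 3, 4, 5, 6, 6] (size 6, max 6) hi=[10, 15, 43, 44, 50] (size 5, min 10) -> median=6

Answer: 6 10.5 15 10.5 6 5.5 5 5.5 6 6 6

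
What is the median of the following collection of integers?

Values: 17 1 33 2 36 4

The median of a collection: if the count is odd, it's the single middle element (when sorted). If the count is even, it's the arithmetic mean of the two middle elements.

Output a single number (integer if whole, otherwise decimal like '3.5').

Step 1: insert 17 -> lo=[17] (size 1, max 17) hi=[] (size 0) -> median=17
Step 2: insert 1 -> lo=[1] (size 1, max 1) hi=[17] (size 1, min 17) -> median=9
Step 3: insert 33 -> lo=[1, 17] (size 2, max 17) hi=[33] (size 1, min 33) -> median=17
Step 4: insert 2 -> lo=[1, 2] (size 2, max 2) hi=[17, 33] (size 2, min 17) -> median=9.5
Step 5: insert 36 -> lo=[1, 2, 17] (size 3, max 17) hi=[33, 36] (size 2, min 33) -> median=17
Step 6: insert 4 -> lo=[1, 2, 4] (size 3, max 4) hi=[17, 33, 36] (size 3, min 17) -> median=10.5

Answer: 10.5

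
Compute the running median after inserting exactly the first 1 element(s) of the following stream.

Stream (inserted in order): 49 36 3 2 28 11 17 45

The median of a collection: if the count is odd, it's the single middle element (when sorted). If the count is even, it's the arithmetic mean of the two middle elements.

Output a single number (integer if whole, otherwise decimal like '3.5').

Step 1: insert 49 -> lo=[49] (size 1, max 49) hi=[] (size 0) -> median=49

Answer: 49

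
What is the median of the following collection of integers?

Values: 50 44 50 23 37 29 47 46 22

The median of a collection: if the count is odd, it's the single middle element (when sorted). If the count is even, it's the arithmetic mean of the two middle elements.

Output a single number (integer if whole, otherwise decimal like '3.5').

Step 1: insert 50 -> lo=[50] (size 1, max 50) hi=[] (size 0) -> median=50
Step 2: insert 44 -> lo=[44] (size 1, max 44) hi=[50] (size 1, min 50) -> median=47
Step 3: insert 50 -> lo=[44, 50] (size 2, max 50) hi=[50] (size 1, min 50) -> median=50
Step 4: insert 23 -> lo=[23, 44] (size 2, max 44) hi=[50, 50] (size 2, min 50) -> median=47
Step 5: insert 37 -> lo=[23, 37, 44] (size 3, max 44) hi=[50, 50] (size 2, min 50) -> median=44
Step 6: insert 29 -> lo=[23, 29, 37] (size 3, max 37) hi=[44, 50, 50] (size 3, min 44) -> median=40.5
Step 7: insert 47 -> lo=[23, 29, 37, 44] (size 4, max 44) hi=[47, 50, 50] (size 3, min 47) -> median=44
Step 8: insert 46 -> lo=[23, 29, 37, 44] (size 4, max 44) hi=[46, 47, 50, 50] (size 4, min 46) -> median=45
Step 9: insert 22 -> lo=[22, 23, 29, 37, 44] (size 5, max 44) hi=[46, 47, 50, 50] (size 4, min 46) -> median=44

Answer: 44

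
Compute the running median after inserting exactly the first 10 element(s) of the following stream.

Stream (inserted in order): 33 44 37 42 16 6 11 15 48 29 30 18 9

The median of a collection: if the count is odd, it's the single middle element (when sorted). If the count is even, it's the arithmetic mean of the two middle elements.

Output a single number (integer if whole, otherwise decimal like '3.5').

Step 1: insert 33 -> lo=[33] (size 1, max 33) hi=[] (size 0) -> median=33
Step 2: insert 44 -> lo=[33] (size 1, max 33) hi=[44] (size 1, min 44) -> median=38.5
Step 3: insert 37 -> lo=[33, 37] (size 2, max 37) hi=[44] (size 1, min 44) -> median=37
Step 4: insert 42 -> lo=[33, 37] (size 2, max 37) hi=[42, 44] (size 2, min 42) -> median=39.5
Step 5: insert 16 -> lo=[16, 33, 37] (size 3, max 37) hi=[42, 44] (size 2, min 42) -> median=37
Step 6: insert 6 -> lo=[6, 16, 33] (size 3, max 33) hi=[37, 42, 44] (size 3, min 37) -> median=35
Step 7: insert 11 -> lo=[6, 11, 16, 33] (size 4, max 33) hi=[37, 42, 44] (size 3, min 37) -> median=33
Step 8: insert 15 -> lo=[6, 11, 15, 16] (size 4, max 16) hi=[33, 37, 42, 44] (size 4, min 33) -> median=24.5
Step 9: insert 48 -> lo=[6, 11, 15, 16, 33] (size 5, max 33) hi=[37, 42, 44, 48] (size 4, min 37) -> median=33
Step 10: insert 29 -> lo=[6, 11, 15, 16, 29] (size 5, max 29) hi=[33, 37, 42, 44, 48] (size 5, min 33) -> median=31

Answer: 31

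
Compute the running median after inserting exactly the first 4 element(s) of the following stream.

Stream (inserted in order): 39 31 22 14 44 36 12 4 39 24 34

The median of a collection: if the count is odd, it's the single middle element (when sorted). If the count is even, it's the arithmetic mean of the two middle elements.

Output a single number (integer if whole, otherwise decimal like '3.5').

Answer: 26.5

Derivation:
Step 1: insert 39 -> lo=[39] (size 1, max 39) hi=[] (size 0) -> median=39
Step 2: insert 31 -> lo=[31] (size 1, max 31) hi=[39] (size 1, min 39) -> median=35
Step 3: insert 22 -> lo=[22, 31] (size 2, max 31) hi=[39] (size 1, min 39) -> median=31
Step 4: insert 14 -> lo=[14, 22] (size 2, max 22) hi=[31, 39] (size 2, min 31) -> median=26.5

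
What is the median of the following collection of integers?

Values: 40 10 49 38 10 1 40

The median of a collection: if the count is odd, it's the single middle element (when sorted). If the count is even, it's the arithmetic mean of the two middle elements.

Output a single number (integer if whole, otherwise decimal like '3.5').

Answer: 38

Derivation:
Step 1: insert 40 -> lo=[40] (size 1, max 40) hi=[] (size 0) -> median=40
Step 2: insert 10 -> lo=[10] (size 1, max 10) hi=[40] (size 1, min 40) -> median=25
Step 3: insert 49 -> lo=[10, 40] (size 2, max 40) hi=[49] (size 1, min 49) -> median=40
Step 4: insert 38 -> lo=[10, 38] (size 2, max 38) hi=[40, 49] (size 2, min 40) -> median=39
Step 5: insert 10 -> lo=[10, 10, 38] (size 3, max 38) hi=[40, 49] (size 2, min 40) -> median=38
Step 6: insert 1 -> lo=[1, 10, 10] (size 3, max 10) hi=[38, 40, 49] (size 3, min 38) -> median=24
Step 7: insert 40 -> lo=[1, 10, 10, 38] (size 4, max 38) hi=[40, 40, 49] (size 3, min 40) -> median=38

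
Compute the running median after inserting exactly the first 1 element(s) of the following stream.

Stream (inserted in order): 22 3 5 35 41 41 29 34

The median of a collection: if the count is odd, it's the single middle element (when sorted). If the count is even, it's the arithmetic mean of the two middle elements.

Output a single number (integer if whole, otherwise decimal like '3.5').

Step 1: insert 22 -> lo=[22] (size 1, max 22) hi=[] (size 0) -> median=22

Answer: 22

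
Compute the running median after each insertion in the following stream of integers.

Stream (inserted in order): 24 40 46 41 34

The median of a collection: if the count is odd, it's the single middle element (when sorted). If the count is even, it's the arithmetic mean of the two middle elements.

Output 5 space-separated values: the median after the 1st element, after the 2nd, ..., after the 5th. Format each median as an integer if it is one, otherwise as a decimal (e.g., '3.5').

Step 1: insert 24 -> lo=[24] (size 1, max 24) hi=[] (size 0) -> median=24
Step 2: insert 40 -> lo=[24] (size 1, max 24) hi=[40] (size 1, min 40) -> median=32
Step 3: insert 46 -> lo=[24, 40] (size 2, max 40) hi=[46] (size 1, min 46) -> median=40
Step 4: insert 41 -> lo=[24, 40] (size 2, max 40) hi=[41, 46] (size 2, min 41) -> median=40.5
Step 5: insert 34 -> lo=[24, 34, 40] (size 3, max 40) hi=[41, 46] (size 2, min 41) -> median=40

Answer: 24 32 40 40.5 40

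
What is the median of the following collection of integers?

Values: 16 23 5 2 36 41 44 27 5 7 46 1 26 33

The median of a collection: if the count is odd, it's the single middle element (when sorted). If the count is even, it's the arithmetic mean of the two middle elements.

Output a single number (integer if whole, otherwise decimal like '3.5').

Step 1: insert 16 -> lo=[16] (size 1, max 16) hi=[] (size 0) -> median=16
Step 2: insert 23 -> lo=[16] (size 1, max 16) hi=[23] (size 1, min 23) -> median=19.5
Step 3: insert 5 -> lo=[5, 16] (size 2, max 16) hi=[23] (size 1, min 23) -> median=16
Step 4: insert 2 -> lo=[2, 5] (size 2, max 5) hi=[16, 23] (size 2, min 16) -> median=10.5
Step 5: insert 36 -> lo=[2, 5, 16] (size 3, max 16) hi=[23, 36] (size 2, min 23) -> median=16
Step 6: insert 41 -> lo=[2, 5, 16] (size 3, max 16) hi=[23, 36, 41] (size 3, min 23) -> median=19.5
Step 7: insert 44 -> lo=[2, 5, 16, 23] (size 4, max 23) hi=[36, 41, 44] (size 3, min 36) -> median=23
Step 8: insert 27 -> lo=[2, 5, 16, 23] (size 4, max 23) hi=[27, 36, 41, 44] (size 4, min 27) -> median=25
Step 9: insert 5 -> lo=[2, 5, 5, 16, 23] (size 5, max 23) hi=[27, 36, 41, 44] (size 4, min 27) -> median=23
Step 10: insert 7 -> lo=[2, 5, 5, 7, 16] (size 5, max 16) hi=[23, 27, 36, 41, 44] (size 5, min 23) -> median=19.5
Step 11: insert 46 -> lo=[2, 5, 5, 7, 16, 23] (size 6, max 23) hi=[27, 36, 41, 44, 46] (size 5, min 27) -> median=23
Step 12: insert 1 -> lo=[1, 2, 5, 5, 7, 16] (size 6, max 16) hi=[23, 27, 36, 41, 44, 46] (size 6, min 23) -> median=19.5
Step 13: insert 26 -> lo=[1, 2, 5, 5, 7, 16, 23] (size 7, max 23) hi=[26, 27, 36, 41, 44, 46] (size 6, min 26) -> median=23
Step 14: insert 33 -> lo=[1, 2, 5, 5, 7, 16, 23] (size 7, max 23) hi=[26, 27, 33, 36, 41, 44, 46] (size 7, min 26) -> median=24.5

Answer: 24.5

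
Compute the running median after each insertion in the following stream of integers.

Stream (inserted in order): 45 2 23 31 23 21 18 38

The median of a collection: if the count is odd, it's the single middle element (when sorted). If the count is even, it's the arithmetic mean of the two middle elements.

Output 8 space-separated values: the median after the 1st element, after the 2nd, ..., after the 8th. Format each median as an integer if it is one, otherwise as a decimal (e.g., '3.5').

Step 1: insert 45 -> lo=[45] (size 1, max 45) hi=[] (size 0) -> median=45
Step 2: insert 2 -> lo=[2] (size 1, max 2) hi=[45] (size 1, min 45) -> median=23.5
Step 3: insert 23 -> lo=[2, 23] (size 2, max 23) hi=[45] (size 1, min 45) -> median=23
Step 4: insert 31 -> lo=[2, 23] (size 2, max 23) hi=[31, 45] (size 2, min 31) -> median=27
Step 5: insert 23 -> lo=[2, 23, 23] (size 3, max 23) hi=[31, 45] (size 2, min 31) -> median=23
Step 6: insert 21 -> lo=[2, 21, 23] (size 3, max 23) hi=[23, 31, 45] (size 3, min 23) -> median=23
Step 7: insert 18 -> lo=[2, 18, 21, 23] (size 4, max 23) hi=[23, 31, 45] (size 3, min 23) -> median=23
Step 8: insert 38 -> lo=[2, 18, 21, 23] (size 4, max 23) hi=[23, 31, 38, 45] (size 4, min 23) -> median=23

Answer: 45 23.5 23 27 23 23 23 23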